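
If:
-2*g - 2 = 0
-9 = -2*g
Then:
No Solution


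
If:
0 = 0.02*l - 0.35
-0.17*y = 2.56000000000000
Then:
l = 17.50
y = -15.06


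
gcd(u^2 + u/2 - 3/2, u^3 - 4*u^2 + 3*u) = u - 1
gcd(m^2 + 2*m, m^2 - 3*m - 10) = m + 2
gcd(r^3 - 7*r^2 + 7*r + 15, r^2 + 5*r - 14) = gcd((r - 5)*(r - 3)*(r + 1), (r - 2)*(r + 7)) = 1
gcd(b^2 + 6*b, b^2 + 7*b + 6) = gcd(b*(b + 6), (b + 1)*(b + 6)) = b + 6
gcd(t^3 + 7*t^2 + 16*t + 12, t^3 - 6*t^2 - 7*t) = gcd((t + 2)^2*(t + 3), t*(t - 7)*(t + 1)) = 1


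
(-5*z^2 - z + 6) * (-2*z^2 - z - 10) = 10*z^4 + 7*z^3 + 39*z^2 + 4*z - 60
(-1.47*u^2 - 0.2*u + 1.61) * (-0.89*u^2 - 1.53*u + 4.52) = 1.3083*u^4 + 2.4271*u^3 - 7.7713*u^2 - 3.3673*u + 7.2772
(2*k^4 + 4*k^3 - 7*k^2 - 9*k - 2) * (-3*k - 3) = -6*k^5 - 18*k^4 + 9*k^3 + 48*k^2 + 33*k + 6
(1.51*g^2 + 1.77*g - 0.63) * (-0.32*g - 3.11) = -0.4832*g^3 - 5.2625*g^2 - 5.3031*g + 1.9593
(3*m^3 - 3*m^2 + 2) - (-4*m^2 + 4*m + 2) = 3*m^3 + m^2 - 4*m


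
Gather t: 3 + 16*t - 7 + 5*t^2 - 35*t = 5*t^2 - 19*t - 4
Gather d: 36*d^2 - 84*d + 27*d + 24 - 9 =36*d^2 - 57*d + 15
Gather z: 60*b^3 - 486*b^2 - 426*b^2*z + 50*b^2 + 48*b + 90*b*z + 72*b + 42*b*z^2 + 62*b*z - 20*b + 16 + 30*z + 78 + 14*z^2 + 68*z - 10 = 60*b^3 - 436*b^2 + 100*b + z^2*(42*b + 14) + z*(-426*b^2 + 152*b + 98) + 84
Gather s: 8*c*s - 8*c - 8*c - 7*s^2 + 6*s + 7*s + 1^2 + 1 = -16*c - 7*s^2 + s*(8*c + 13) + 2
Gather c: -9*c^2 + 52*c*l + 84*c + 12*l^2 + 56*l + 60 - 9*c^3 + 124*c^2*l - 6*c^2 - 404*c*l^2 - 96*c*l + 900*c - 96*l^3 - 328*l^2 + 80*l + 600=-9*c^3 + c^2*(124*l - 15) + c*(-404*l^2 - 44*l + 984) - 96*l^3 - 316*l^2 + 136*l + 660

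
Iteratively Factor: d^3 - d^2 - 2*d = (d + 1)*(d^2 - 2*d) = d*(d + 1)*(d - 2)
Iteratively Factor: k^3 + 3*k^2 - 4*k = (k + 4)*(k^2 - k) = (k - 1)*(k + 4)*(k)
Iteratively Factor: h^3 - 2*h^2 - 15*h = (h + 3)*(h^2 - 5*h) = h*(h + 3)*(h - 5)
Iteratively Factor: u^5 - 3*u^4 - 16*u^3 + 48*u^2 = (u)*(u^4 - 3*u^3 - 16*u^2 + 48*u) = u^2*(u^3 - 3*u^2 - 16*u + 48) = u^2*(u - 4)*(u^2 + u - 12) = u^2*(u - 4)*(u - 3)*(u + 4)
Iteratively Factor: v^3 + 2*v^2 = (v + 2)*(v^2) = v*(v + 2)*(v)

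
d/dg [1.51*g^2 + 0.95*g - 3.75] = 3.02*g + 0.95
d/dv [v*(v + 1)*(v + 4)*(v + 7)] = 4*v^3 + 36*v^2 + 78*v + 28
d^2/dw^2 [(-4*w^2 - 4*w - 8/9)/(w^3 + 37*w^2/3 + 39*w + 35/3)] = 8*(-3*w^3 - 6*w^2 + 243*w + 1042)/(3*(w^6 + 36*w^5 + 537*w^4 + 4248*w^3 + 18795*w^2 + 44100*w + 42875))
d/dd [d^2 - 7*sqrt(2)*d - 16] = 2*d - 7*sqrt(2)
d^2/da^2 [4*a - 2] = 0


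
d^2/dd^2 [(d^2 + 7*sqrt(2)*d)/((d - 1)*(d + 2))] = 2*(-d^3 + 7*sqrt(2)*d^3 + 6*d^2 + 42*sqrt(2)*d + 4 + 14*sqrt(2))/(d^6 + 3*d^5 - 3*d^4 - 11*d^3 + 6*d^2 + 12*d - 8)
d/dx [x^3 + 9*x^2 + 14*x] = 3*x^2 + 18*x + 14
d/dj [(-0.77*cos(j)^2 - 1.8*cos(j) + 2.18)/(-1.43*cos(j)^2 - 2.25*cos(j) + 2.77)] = (0.8415*cos(j)^2 - 1.969*cos(j) + 0.0809999999999995)*sin(j)/(2.0449*cos(j)^4 + 6.435*cos(j)^3 - 2.8597*cos(j)^2 - 12.465*cos(j) + 7.6729)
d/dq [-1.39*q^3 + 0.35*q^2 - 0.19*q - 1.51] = -4.17*q^2 + 0.7*q - 0.19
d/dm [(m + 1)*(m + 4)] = 2*m + 5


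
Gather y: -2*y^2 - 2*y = -2*y^2 - 2*y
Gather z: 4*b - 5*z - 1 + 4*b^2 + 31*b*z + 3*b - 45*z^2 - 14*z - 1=4*b^2 + 7*b - 45*z^2 + z*(31*b - 19) - 2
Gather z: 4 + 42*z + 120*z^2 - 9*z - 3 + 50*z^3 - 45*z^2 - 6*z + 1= 50*z^3 + 75*z^2 + 27*z + 2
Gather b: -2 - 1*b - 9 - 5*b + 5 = -6*b - 6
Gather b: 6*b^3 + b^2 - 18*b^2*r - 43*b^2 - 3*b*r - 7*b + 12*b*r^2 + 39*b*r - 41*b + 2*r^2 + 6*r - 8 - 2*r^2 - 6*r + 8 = 6*b^3 + b^2*(-18*r - 42) + b*(12*r^2 + 36*r - 48)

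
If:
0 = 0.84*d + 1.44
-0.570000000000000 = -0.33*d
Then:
No Solution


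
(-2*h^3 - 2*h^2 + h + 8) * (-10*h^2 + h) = 20*h^5 + 18*h^4 - 12*h^3 - 79*h^2 + 8*h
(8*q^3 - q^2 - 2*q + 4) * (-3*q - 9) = -24*q^4 - 69*q^3 + 15*q^2 + 6*q - 36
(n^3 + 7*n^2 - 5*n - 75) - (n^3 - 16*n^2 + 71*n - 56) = 23*n^2 - 76*n - 19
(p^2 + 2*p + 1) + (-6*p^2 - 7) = -5*p^2 + 2*p - 6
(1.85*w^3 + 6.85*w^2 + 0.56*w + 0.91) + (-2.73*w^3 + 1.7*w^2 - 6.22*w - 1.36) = -0.88*w^3 + 8.55*w^2 - 5.66*w - 0.45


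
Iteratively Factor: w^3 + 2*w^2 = (w + 2)*(w^2) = w*(w + 2)*(w)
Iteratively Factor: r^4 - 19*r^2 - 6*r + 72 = (r + 3)*(r^3 - 3*r^2 - 10*r + 24) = (r - 2)*(r + 3)*(r^2 - r - 12) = (r - 4)*(r - 2)*(r + 3)*(r + 3)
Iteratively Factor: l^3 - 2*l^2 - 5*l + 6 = (l - 3)*(l^2 + l - 2) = (l - 3)*(l - 1)*(l + 2)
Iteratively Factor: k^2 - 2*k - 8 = (k - 4)*(k + 2)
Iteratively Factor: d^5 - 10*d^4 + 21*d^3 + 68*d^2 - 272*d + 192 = (d + 3)*(d^4 - 13*d^3 + 60*d^2 - 112*d + 64) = (d - 1)*(d + 3)*(d^3 - 12*d^2 + 48*d - 64) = (d - 4)*(d - 1)*(d + 3)*(d^2 - 8*d + 16) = (d - 4)^2*(d - 1)*(d + 3)*(d - 4)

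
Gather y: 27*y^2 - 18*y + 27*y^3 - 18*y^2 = 27*y^3 + 9*y^2 - 18*y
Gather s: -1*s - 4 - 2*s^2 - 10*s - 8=-2*s^2 - 11*s - 12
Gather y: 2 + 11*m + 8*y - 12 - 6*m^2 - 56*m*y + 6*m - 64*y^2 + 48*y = -6*m^2 + 17*m - 64*y^2 + y*(56 - 56*m) - 10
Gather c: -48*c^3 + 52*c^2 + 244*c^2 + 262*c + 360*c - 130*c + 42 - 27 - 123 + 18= -48*c^3 + 296*c^2 + 492*c - 90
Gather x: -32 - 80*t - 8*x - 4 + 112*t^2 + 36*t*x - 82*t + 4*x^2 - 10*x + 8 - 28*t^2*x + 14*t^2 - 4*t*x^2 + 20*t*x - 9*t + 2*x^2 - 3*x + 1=126*t^2 - 171*t + x^2*(6 - 4*t) + x*(-28*t^2 + 56*t - 21) - 27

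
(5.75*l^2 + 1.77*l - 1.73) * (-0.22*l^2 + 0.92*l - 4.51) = -1.265*l^4 + 4.9006*l^3 - 23.9235*l^2 - 9.5743*l + 7.8023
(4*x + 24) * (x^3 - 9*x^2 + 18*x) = 4*x^4 - 12*x^3 - 144*x^2 + 432*x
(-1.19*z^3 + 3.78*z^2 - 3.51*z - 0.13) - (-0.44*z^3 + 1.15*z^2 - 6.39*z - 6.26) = -0.75*z^3 + 2.63*z^2 + 2.88*z + 6.13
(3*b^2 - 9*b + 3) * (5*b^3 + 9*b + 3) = 15*b^5 - 45*b^4 + 42*b^3 - 72*b^2 + 9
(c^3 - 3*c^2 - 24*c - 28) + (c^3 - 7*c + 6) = 2*c^3 - 3*c^2 - 31*c - 22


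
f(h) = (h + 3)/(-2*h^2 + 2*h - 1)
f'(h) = (h + 3)*(4*h - 2)/(-2*h^2 + 2*h - 1)^2 + 1/(-2*h^2 + 2*h - 1) = (2*h^2 + 12*h - 7)/(4*h^4 - 8*h^3 + 8*h^2 - 4*h + 1)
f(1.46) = -1.90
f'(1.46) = 2.69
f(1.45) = -1.93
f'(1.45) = 2.75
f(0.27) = -5.40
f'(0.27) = -9.85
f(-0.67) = -0.72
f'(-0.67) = -1.35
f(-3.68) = 0.02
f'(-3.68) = -0.02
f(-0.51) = -0.98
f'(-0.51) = -1.95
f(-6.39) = 0.04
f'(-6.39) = -0.00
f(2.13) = -0.88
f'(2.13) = 0.82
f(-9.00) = 0.03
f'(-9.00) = 0.00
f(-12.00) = 0.03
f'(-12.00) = 0.00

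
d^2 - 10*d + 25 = (d - 5)^2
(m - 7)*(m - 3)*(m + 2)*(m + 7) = m^4 - m^3 - 55*m^2 + 49*m + 294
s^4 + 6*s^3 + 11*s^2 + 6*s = s*(s + 1)*(s + 2)*(s + 3)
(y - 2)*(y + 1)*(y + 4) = y^3 + 3*y^2 - 6*y - 8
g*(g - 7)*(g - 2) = g^3 - 9*g^2 + 14*g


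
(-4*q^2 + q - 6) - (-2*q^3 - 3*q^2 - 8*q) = 2*q^3 - q^2 + 9*q - 6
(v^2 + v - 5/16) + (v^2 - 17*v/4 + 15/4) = 2*v^2 - 13*v/4 + 55/16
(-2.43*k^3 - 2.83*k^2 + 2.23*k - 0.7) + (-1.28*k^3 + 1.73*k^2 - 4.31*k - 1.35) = -3.71*k^3 - 1.1*k^2 - 2.08*k - 2.05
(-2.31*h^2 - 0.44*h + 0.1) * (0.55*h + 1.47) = -1.2705*h^3 - 3.6377*h^2 - 0.5918*h + 0.147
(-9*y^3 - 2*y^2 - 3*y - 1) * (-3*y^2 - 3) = 27*y^5 + 6*y^4 + 36*y^3 + 9*y^2 + 9*y + 3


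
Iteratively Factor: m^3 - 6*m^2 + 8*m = (m - 2)*(m^2 - 4*m) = m*(m - 2)*(m - 4)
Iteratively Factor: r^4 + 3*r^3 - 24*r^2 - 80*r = (r)*(r^3 + 3*r^2 - 24*r - 80) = r*(r + 4)*(r^2 - r - 20) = r*(r + 4)^2*(r - 5)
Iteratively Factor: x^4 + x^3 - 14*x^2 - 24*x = (x)*(x^3 + x^2 - 14*x - 24) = x*(x - 4)*(x^2 + 5*x + 6) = x*(x - 4)*(x + 2)*(x + 3)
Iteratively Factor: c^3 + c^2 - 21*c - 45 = (c + 3)*(c^2 - 2*c - 15) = (c - 5)*(c + 3)*(c + 3)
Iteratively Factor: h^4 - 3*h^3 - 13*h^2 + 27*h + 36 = (h + 1)*(h^3 - 4*h^2 - 9*h + 36) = (h - 3)*(h + 1)*(h^2 - h - 12) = (h - 3)*(h + 1)*(h + 3)*(h - 4)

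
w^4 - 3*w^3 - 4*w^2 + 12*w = w*(w - 3)*(w - 2)*(w + 2)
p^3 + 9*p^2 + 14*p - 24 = (p - 1)*(p + 4)*(p + 6)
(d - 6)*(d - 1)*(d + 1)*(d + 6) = d^4 - 37*d^2 + 36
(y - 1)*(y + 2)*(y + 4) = y^3 + 5*y^2 + 2*y - 8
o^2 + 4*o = o*(o + 4)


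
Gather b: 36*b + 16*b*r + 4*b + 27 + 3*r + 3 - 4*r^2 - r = b*(16*r + 40) - 4*r^2 + 2*r + 30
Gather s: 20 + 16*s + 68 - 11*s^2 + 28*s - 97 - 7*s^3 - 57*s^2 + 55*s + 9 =-7*s^3 - 68*s^2 + 99*s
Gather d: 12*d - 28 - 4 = 12*d - 32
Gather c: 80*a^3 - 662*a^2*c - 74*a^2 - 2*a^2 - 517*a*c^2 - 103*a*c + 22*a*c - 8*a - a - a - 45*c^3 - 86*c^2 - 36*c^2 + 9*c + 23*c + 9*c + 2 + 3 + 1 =80*a^3 - 76*a^2 - 10*a - 45*c^3 + c^2*(-517*a - 122) + c*(-662*a^2 - 81*a + 41) + 6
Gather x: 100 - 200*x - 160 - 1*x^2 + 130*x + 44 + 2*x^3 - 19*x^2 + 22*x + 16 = 2*x^3 - 20*x^2 - 48*x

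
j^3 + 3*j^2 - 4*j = j*(j - 1)*(j + 4)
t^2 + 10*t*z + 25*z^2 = (t + 5*z)^2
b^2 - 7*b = b*(b - 7)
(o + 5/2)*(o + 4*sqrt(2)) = o^2 + 5*o/2 + 4*sqrt(2)*o + 10*sqrt(2)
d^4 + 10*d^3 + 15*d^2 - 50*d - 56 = (d - 2)*(d + 1)*(d + 4)*(d + 7)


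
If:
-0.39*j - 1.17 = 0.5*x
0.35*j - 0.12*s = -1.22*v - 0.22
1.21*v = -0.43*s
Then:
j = -1.28205128205128*x - 3.0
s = -0.810613194907014*x - 1.499402806808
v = 0.288069151909104*x + 0.532845625559869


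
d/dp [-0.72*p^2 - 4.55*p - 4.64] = -1.44*p - 4.55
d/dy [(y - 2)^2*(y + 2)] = (y - 2)*(3*y + 2)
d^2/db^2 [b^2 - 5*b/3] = 2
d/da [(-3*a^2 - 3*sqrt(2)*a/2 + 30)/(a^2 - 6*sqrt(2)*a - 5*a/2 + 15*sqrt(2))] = 6*(5*a^2 + 13*sqrt(2)*a^2 - 60*sqrt(2)*a - 40*a + 20 + 120*sqrt(2))/(4*a^4 - 48*sqrt(2)*a^3 - 20*a^3 + 313*a^2 + 240*sqrt(2)*a^2 - 1440*a - 300*sqrt(2)*a + 1800)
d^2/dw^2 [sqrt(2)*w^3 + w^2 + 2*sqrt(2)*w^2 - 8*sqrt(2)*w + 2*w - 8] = 6*sqrt(2)*w + 2 + 4*sqrt(2)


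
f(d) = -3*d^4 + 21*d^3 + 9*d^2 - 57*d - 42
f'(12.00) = -11505.00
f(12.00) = -25350.00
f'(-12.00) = 29535.00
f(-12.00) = -96558.00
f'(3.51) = 263.42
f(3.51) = 321.57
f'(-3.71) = 1356.14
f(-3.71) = -1347.37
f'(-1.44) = 83.55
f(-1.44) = -16.86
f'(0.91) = 2.51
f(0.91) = -72.65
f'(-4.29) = 1972.68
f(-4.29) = -2305.99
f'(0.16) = -52.56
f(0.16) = -50.81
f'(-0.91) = -12.17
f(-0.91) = -0.56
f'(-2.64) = 555.36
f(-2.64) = -360.91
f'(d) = -12*d^3 + 63*d^2 + 18*d - 57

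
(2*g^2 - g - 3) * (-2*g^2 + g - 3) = -4*g^4 + 4*g^3 - g^2 + 9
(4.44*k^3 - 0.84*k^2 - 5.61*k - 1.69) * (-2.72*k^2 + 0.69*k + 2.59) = -12.0768*k^5 + 5.3484*k^4 + 26.1792*k^3 - 1.4497*k^2 - 15.696*k - 4.3771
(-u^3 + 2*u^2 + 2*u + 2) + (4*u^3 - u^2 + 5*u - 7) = 3*u^3 + u^2 + 7*u - 5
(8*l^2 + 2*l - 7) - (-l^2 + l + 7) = 9*l^2 + l - 14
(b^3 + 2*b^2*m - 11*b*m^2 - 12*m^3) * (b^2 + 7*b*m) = b^5 + 9*b^4*m + 3*b^3*m^2 - 89*b^2*m^3 - 84*b*m^4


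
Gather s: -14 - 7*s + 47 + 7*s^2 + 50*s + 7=7*s^2 + 43*s + 40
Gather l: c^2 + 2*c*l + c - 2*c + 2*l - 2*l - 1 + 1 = c^2 + 2*c*l - c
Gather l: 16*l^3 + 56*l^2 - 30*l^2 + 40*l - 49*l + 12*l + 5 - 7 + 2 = 16*l^3 + 26*l^2 + 3*l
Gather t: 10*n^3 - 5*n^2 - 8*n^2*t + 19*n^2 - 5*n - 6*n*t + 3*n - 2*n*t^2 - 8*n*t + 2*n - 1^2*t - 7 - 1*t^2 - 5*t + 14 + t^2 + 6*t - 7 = 10*n^3 + 14*n^2 - 2*n*t^2 + t*(-8*n^2 - 14*n)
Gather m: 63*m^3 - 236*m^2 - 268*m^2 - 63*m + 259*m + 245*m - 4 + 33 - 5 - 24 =63*m^3 - 504*m^2 + 441*m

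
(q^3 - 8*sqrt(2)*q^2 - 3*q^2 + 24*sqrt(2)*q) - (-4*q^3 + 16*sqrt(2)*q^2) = 5*q^3 - 24*sqrt(2)*q^2 - 3*q^2 + 24*sqrt(2)*q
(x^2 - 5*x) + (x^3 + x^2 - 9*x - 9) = x^3 + 2*x^2 - 14*x - 9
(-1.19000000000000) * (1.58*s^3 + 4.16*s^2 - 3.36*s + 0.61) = -1.8802*s^3 - 4.9504*s^2 + 3.9984*s - 0.7259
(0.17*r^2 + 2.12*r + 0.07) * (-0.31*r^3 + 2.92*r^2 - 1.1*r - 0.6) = -0.0527*r^5 - 0.1608*r^4 + 5.9817*r^3 - 2.2296*r^2 - 1.349*r - 0.042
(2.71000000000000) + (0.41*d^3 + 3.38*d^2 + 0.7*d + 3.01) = 0.41*d^3 + 3.38*d^2 + 0.7*d + 5.72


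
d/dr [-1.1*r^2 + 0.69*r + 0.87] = 0.69 - 2.2*r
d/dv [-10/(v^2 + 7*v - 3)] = 10*(2*v + 7)/(v^2 + 7*v - 3)^2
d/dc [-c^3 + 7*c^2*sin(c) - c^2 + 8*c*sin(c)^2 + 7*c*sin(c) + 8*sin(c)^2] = 7*c^2*cos(c) - 3*c^2 + 14*c*sin(c) + 8*c*sin(2*c) + 7*c*cos(c) - 2*c + 8*sin(c)^2 + 7*sin(c) + 8*sin(2*c)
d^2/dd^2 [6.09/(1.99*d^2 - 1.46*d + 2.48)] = (-48.234018*d^2 + 35.387772*d + 6.09*(3.98*d - 1.46)*(7.96*d - 2.92) - 60.110736)/(1.99*d^2 - 1.46*d + 2.48)^3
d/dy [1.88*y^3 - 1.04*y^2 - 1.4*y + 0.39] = 5.64*y^2 - 2.08*y - 1.4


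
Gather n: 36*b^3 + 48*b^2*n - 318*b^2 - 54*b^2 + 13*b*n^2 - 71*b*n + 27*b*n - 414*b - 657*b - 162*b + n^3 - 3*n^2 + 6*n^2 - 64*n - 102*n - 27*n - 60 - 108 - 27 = 36*b^3 - 372*b^2 - 1233*b + n^3 + n^2*(13*b + 3) + n*(48*b^2 - 44*b - 193) - 195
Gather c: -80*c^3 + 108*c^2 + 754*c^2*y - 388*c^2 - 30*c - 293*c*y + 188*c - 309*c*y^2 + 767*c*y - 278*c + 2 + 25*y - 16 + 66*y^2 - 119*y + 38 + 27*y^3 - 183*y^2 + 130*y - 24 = -80*c^3 + c^2*(754*y - 280) + c*(-309*y^2 + 474*y - 120) + 27*y^3 - 117*y^2 + 36*y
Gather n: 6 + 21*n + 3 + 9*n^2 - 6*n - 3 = 9*n^2 + 15*n + 6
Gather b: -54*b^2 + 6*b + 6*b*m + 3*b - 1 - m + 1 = -54*b^2 + b*(6*m + 9) - m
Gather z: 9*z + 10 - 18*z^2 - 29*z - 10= -18*z^2 - 20*z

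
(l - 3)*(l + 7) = l^2 + 4*l - 21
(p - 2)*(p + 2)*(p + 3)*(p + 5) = p^4 + 8*p^3 + 11*p^2 - 32*p - 60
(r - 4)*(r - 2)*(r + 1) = r^3 - 5*r^2 + 2*r + 8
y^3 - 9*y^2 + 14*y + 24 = (y - 6)*(y - 4)*(y + 1)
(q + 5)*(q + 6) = q^2 + 11*q + 30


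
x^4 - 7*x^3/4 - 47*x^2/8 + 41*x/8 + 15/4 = (x - 3)*(x - 5/4)*(x + 1/2)*(x + 2)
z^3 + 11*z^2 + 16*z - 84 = (z - 2)*(z + 6)*(z + 7)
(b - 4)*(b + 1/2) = b^2 - 7*b/2 - 2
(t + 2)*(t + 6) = t^2 + 8*t + 12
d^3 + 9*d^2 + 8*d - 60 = (d - 2)*(d + 5)*(d + 6)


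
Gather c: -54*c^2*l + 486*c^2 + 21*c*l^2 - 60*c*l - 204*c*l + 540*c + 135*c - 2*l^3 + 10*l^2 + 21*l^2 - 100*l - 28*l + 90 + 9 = c^2*(486 - 54*l) + c*(21*l^2 - 264*l + 675) - 2*l^3 + 31*l^2 - 128*l + 99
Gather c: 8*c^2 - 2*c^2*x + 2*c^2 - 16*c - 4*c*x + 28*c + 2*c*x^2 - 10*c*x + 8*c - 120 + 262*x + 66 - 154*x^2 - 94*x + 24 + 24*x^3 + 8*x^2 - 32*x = c^2*(10 - 2*x) + c*(2*x^2 - 14*x + 20) + 24*x^3 - 146*x^2 + 136*x - 30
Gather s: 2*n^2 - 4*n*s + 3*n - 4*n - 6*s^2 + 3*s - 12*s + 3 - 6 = 2*n^2 - n - 6*s^2 + s*(-4*n - 9) - 3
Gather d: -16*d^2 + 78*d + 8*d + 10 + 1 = -16*d^2 + 86*d + 11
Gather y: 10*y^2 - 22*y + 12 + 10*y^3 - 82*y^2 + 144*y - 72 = 10*y^3 - 72*y^2 + 122*y - 60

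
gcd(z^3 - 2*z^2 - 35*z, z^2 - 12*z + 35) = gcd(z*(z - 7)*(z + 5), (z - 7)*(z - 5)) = z - 7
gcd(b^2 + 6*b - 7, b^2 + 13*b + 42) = b + 7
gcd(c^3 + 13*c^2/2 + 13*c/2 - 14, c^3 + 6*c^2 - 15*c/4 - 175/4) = c + 7/2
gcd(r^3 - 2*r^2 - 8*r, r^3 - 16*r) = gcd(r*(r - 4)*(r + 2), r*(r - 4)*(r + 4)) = r^2 - 4*r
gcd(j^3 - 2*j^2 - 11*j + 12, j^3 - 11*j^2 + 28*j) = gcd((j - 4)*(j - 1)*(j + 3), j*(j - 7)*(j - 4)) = j - 4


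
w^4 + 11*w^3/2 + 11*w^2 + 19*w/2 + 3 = (w + 1)^2*(w + 3/2)*(w + 2)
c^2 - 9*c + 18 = (c - 6)*(c - 3)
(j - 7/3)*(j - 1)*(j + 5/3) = j^3 - 5*j^2/3 - 29*j/9 + 35/9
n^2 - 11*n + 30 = (n - 6)*(n - 5)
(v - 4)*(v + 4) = v^2 - 16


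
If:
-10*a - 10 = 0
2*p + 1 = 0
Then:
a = -1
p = -1/2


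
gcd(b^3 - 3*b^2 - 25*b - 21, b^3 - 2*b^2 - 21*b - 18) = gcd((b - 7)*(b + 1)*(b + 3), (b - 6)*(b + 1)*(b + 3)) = b^2 + 4*b + 3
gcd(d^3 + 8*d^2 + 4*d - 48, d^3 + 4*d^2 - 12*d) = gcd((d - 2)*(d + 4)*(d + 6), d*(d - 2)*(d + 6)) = d^2 + 4*d - 12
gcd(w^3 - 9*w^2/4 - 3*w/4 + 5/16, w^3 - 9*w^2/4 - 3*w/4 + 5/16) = w^3 - 9*w^2/4 - 3*w/4 + 5/16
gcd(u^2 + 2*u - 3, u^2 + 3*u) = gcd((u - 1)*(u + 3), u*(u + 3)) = u + 3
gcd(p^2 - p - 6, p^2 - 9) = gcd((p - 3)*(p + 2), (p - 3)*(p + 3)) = p - 3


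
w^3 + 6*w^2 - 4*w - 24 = (w - 2)*(w + 2)*(w + 6)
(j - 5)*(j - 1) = j^2 - 6*j + 5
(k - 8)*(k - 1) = k^2 - 9*k + 8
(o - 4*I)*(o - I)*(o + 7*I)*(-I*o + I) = -I*o^4 + 2*o^3 + I*o^3 - 2*o^2 - 31*I*o^2 - 28*o + 31*I*o + 28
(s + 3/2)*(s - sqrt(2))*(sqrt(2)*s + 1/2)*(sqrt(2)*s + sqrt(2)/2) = 2*s^4 - 3*sqrt(2)*s^3/2 + 4*s^3 - 3*sqrt(2)*s^2 + s^2/2 - 2*s - 9*sqrt(2)*s/8 - 3/4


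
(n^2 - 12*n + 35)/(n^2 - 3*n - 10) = (n - 7)/(n + 2)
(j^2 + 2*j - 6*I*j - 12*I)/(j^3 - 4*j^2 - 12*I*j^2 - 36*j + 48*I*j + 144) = (j + 2)/(j^2 + j*(-4 - 6*I) + 24*I)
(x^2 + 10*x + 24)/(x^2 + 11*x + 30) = (x + 4)/(x + 5)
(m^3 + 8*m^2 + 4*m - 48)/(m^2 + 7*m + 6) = (m^2 + 2*m - 8)/(m + 1)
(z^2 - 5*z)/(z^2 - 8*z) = (z - 5)/(z - 8)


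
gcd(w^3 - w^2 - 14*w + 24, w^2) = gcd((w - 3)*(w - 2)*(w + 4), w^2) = 1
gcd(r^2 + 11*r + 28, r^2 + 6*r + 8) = r + 4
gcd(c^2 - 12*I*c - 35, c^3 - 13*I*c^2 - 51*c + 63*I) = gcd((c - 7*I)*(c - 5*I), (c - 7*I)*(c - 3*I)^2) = c - 7*I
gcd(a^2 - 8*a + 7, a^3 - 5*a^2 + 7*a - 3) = a - 1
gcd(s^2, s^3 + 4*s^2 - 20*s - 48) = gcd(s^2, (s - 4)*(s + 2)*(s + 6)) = 1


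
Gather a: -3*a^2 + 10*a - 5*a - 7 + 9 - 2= -3*a^2 + 5*a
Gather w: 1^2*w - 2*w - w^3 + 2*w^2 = -w^3 + 2*w^2 - w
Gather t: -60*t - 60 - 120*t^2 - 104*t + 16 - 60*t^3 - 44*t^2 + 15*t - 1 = -60*t^3 - 164*t^2 - 149*t - 45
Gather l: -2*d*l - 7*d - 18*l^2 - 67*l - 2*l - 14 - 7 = -7*d - 18*l^2 + l*(-2*d - 69) - 21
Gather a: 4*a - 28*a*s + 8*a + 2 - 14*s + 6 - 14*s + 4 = a*(12 - 28*s) - 28*s + 12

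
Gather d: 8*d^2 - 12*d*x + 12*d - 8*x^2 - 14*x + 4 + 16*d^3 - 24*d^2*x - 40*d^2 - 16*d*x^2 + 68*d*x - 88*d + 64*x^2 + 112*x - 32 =16*d^3 + d^2*(-24*x - 32) + d*(-16*x^2 + 56*x - 76) + 56*x^2 + 98*x - 28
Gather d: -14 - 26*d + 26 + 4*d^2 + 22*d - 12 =4*d^2 - 4*d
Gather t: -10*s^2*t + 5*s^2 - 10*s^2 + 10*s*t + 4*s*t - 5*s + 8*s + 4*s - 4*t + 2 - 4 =-5*s^2 + 7*s + t*(-10*s^2 + 14*s - 4) - 2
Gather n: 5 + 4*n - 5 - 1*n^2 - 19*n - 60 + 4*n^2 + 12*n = 3*n^2 - 3*n - 60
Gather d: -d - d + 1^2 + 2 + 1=4 - 2*d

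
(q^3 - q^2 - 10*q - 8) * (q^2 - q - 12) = q^5 - 2*q^4 - 21*q^3 + 14*q^2 + 128*q + 96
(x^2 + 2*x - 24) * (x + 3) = x^3 + 5*x^2 - 18*x - 72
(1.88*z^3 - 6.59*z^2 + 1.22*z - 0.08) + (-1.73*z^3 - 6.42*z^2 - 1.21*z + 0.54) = 0.15*z^3 - 13.01*z^2 + 0.01*z + 0.46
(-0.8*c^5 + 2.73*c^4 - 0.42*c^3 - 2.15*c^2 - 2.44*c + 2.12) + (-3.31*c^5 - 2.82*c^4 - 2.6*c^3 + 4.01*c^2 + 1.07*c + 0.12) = -4.11*c^5 - 0.0899999999999999*c^4 - 3.02*c^3 + 1.86*c^2 - 1.37*c + 2.24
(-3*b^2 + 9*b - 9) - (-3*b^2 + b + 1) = 8*b - 10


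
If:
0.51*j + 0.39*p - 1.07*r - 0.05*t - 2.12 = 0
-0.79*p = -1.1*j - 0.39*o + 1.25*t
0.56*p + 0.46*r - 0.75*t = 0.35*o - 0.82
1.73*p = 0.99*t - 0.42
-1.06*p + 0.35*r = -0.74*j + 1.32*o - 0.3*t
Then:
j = -0.63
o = -0.70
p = -0.50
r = -2.44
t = -0.45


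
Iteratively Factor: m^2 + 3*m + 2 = (m + 2)*(m + 1)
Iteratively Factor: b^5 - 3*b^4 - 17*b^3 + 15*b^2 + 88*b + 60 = (b + 1)*(b^4 - 4*b^3 - 13*b^2 + 28*b + 60) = (b - 5)*(b + 1)*(b^3 + b^2 - 8*b - 12) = (b - 5)*(b + 1)*(b + 2)*(b^2 - b - 6) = (b - 5)*(b + 1)*(b + 2)^2*(b - 3)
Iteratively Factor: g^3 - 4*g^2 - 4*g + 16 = (g + 2)*(g^2 - 6*g + 8) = (g - 4)*(g + 2)*(g - 2)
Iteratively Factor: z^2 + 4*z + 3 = (z + 1)*(z + 3)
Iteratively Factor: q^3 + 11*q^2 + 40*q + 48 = (q + 3)*(q^2 + 8*q + 16) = (q + 3)*(q + 4)*(q + 4)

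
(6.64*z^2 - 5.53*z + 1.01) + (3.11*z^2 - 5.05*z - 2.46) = 9.75*z^2 - 10.58*z - 1.45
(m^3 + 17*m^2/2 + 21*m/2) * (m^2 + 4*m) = m^5 + 25*m^4/2 + 89*m^3/2 + 42*m^2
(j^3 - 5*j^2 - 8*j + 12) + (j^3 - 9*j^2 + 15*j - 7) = 2*j^3 - 14*j^2 + 7*j + 5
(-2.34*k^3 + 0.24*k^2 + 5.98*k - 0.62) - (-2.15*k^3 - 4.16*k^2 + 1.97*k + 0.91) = -0.19*k^3 + 4.4*k^2 + 4.01*k - 1.53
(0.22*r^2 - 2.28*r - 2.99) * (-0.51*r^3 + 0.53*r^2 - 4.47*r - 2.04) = -0.1122*r^5 + 1.2794*r^4 - 0.6669*r^3 + 8.1581*r^2 + 18.0165*r + 6.0996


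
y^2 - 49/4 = (y - 7/2)*(y + 7/2)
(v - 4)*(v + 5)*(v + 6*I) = v^3 + v^2 + 6*I*v^2 - 20*v + 6*I*v - 120*I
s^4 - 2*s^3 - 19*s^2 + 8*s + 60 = (s - 5)*(s - 2)*(s + 2)*(s + 3)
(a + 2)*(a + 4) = a^2 + 6*a + 8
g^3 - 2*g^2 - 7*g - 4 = (g - 4)*(g + 1)^2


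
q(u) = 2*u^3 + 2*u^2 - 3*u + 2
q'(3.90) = 103.86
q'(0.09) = -2.59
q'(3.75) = 96.38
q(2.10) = 23.04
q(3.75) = 124.34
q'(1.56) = 17.84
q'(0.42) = -0.26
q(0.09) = 1.75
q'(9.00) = 519.00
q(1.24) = 5.17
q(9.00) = 1595.00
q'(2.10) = 31.86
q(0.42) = 1.24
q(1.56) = 9.78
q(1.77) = 14.05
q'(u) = 6*u^2 + 4*u - 3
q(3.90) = 139.36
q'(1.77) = 22.88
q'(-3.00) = 39.00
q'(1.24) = 11.19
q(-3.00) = -25.00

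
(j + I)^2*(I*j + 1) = I*j^3 - j^2 + I*j - 1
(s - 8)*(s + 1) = s^2 - 7*s - 8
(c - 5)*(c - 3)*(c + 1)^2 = c^4 - 6*c^3 + 22*c + 15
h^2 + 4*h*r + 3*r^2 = (h + r)*(h + 3*r)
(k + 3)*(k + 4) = k^2 + 7*k + 12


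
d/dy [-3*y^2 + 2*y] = 2 - 6*y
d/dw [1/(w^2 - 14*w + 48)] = 2*(7 - w)/(w^2 - 14*w + 48)^2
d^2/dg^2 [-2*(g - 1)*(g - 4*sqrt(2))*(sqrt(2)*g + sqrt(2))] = -12*sqrt(2)*g + 32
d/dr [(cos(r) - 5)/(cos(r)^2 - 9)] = (cos(r)^2 - 10*cos(r) + 9)*sin(r)/(cos(r)^2 - 9)^2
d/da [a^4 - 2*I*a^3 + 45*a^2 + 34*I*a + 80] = 4*a^3 - 6*I*a^2 + 90*a + 34*I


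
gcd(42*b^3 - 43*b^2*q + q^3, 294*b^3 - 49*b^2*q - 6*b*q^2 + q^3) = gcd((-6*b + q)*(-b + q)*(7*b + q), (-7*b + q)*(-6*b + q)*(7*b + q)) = -42*b^2 + b*q + q^2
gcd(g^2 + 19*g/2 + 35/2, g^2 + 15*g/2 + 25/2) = g + 5/2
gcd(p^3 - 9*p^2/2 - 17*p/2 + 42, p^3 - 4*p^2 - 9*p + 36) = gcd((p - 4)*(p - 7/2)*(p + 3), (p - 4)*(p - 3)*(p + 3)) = p^2 - p - 12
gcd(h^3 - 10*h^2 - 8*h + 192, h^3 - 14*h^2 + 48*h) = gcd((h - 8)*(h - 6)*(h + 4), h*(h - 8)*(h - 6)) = h^2 - 14*h + 48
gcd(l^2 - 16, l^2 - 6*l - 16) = 1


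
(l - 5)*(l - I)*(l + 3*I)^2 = l^4 - 5*l^3 + 5*I*l^3 - 3*l^2 - 25*I*l^2 + 15*l + 9*I*l - 45*I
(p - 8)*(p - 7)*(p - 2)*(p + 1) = p^4 - 16*p^3 + 69*p^2 - 26*p - 112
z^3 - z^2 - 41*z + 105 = (z - 5)*(z - 3)*(z + 7)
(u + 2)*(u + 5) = u^2 + 7*u + 10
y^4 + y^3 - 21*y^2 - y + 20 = (y - 4)*(y - 1)*(y + 1)*(y + 5)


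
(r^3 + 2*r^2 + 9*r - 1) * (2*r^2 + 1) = 2*r^5 + 4*r^4 + 19*r^3 + 9*r - 1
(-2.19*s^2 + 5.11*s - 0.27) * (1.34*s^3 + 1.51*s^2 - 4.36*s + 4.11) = -2.9346*s^5 + 3.5405*s^4 + 16.9027*s^3 - 31.6882*s^2 + 22.1793*s - 1.1097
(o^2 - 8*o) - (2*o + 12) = o^2 - 10*o - 12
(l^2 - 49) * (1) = l^2 - 49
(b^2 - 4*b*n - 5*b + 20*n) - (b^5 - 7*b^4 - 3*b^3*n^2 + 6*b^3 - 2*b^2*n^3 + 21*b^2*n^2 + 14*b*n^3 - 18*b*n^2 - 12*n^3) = -b^5 + 7*b^4 + 3*b^3*n^2 - 6*b^3 + 2*b^2*n^3 - 21*b^2*n^2 + b^2 - 14*b*n^3 + 18*b*n^2 - 4*b*n - 5*b + 12*n^3 + 20*n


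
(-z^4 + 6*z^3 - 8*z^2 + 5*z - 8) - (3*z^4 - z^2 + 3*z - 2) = -4*z^4 + 6*z^3 - 7*z^2 + 2*z - 6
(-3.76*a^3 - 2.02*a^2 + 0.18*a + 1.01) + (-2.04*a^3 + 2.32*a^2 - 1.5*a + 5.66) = -5.8*a^3 + 0.3*a^2 - 1.32*a + 6.67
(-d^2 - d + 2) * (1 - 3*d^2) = 3*d^4 + 3*d^3 - 7*d^2 - d + 2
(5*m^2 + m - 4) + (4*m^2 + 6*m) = 9*m^2 + 7*m - 4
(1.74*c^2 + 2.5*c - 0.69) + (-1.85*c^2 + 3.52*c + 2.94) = -0.11*c^2 + 6.02*c + 2.25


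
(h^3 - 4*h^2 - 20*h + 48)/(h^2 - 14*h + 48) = (h^2 + 2*h - 8)/(h - 8)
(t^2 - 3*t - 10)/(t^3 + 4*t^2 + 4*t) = (t - 5)/(t*(t + 2))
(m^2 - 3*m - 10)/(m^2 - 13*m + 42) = (m^2 - 3*m - 10)/(m^2 - 13*m + 42)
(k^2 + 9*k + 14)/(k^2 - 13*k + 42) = (k^2 + 9*k + 14)/(k^2 - 13*k + 42)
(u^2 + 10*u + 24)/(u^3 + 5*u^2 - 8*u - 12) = (u + 4)/(u^2 - u - 2)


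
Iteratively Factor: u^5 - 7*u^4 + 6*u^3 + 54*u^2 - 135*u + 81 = (u + 3)*(u^4 - 10*u^3 + 36*u^2 - 54*u + 27) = (u - 3)*(u + 3)*(u^3 - 7*u^2 + 15*u - 9) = (u - 3)^2*(u + 3)*(u^2 - 4*u + 3) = (u - 3)^2*(u - 1)*(u + 3)*(u - 3)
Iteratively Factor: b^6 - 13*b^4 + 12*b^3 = (b)*(b^5 - 13*b^3 + 12*b^2) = b*(b - 1)*(b^4 + b^3 - 12*b^2) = b*(b - 1)*(b + 4)*(b^3 - 3*b^2) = b^2*(b - 1)*(b + 4)*(b^2 - 3*b) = b^3*(b - 1)*(b + 4)*(b - 3)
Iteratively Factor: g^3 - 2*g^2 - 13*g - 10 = (g - 5)*(g^2 + 3*g + 2) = (g - 5)*(g + 2)*(g + 1)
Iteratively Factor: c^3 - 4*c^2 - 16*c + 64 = (c - 4)*(c^2 - 16) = (c - 4)*(c + 4)*(c - 4)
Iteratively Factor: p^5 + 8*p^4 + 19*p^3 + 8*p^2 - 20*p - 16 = (p + 4)*(p^4 + 4*p^3 + 3*p^2 - 4*p - 4) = (p - 1)*(p + 4)*(p^3 + 5*p^2 + 8*p + 4) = (p - 1)*(p + 2)*(p + 4)*(p^2 + 3*p + 2) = (p - 1)*(p + 2)^2*(p + 4)*(p + 1)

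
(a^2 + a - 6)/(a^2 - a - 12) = (a - 2)/(a - 4)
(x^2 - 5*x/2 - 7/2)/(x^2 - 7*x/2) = (x + 1)/x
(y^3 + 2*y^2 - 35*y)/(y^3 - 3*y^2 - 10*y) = (y + 7)/(y + 2)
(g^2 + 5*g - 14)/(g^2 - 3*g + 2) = (g + 7)/(g - 1)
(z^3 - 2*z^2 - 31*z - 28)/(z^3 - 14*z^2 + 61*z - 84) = (z^2 + 5*z + 4)/(z^2 - 7*z + 12)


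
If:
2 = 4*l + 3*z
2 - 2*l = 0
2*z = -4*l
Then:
No Solution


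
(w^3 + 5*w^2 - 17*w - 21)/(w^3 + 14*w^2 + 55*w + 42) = (w - 3)/(w + 6)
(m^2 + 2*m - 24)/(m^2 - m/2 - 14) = 2*(m + 6)/(2*m + 7)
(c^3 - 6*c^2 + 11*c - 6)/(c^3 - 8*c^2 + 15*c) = (c^2 - 3*c + 2)/(c*(c - 5))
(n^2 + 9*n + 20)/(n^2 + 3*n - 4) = (n + 5)/(n - 1)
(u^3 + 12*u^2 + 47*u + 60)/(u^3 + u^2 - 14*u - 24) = (u^2 + 9*u + 20)/(u^2 - 2*u - 8)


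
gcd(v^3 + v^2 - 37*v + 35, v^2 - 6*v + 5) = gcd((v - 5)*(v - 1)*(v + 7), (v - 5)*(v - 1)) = v^2 - 6*v + 5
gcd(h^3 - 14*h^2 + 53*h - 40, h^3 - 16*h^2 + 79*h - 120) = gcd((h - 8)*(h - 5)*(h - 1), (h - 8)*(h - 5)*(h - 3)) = h^2 - 13*h + 40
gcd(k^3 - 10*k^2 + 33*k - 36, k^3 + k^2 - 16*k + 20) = 1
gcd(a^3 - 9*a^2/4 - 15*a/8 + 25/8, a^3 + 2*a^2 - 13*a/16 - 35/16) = a^2 + a/4 - 5/4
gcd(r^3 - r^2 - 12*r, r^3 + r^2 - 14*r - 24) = r^2 - r - 12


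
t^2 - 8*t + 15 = (t - 5)*(t - 3)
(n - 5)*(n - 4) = n^2 - 9*n + 20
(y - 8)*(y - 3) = y^2 - 11*y + 24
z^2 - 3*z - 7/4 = (z - 7/2)*(z + 1/2)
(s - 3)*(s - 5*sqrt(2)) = s^2 - 5*sqrt(2)*s - 3*s + 15*sqrt(2)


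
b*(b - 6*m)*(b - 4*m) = b^3 - 10*b^2*m + 24*b*m^2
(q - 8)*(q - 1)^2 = q^3 - 10*q^2 + 17*q - 8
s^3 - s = s*(s - 1)*(s + 1)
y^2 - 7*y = y*(y - 7)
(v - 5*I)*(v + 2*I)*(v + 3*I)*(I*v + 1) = I*v^4 + v^3 + 19*I*v^2 - 11*v + 30*I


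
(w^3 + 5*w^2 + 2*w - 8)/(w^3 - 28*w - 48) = (w - 1)/(w - 6)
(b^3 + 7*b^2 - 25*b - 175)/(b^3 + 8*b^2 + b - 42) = (b^2 - 25)/(b^2 + b - 6)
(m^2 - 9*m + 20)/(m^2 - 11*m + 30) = (m - 4)/(m - 6)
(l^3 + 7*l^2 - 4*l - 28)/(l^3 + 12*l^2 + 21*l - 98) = (l + 2)/(l + 7)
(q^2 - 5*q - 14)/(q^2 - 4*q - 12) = (q - 7)/(q - 6)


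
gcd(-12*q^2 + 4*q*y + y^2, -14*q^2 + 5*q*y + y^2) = -2*q + y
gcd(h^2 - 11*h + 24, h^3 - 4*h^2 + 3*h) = h - 3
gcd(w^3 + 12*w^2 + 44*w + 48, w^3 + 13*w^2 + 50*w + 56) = w^2 + 6*w + 8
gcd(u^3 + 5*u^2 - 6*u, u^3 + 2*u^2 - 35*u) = u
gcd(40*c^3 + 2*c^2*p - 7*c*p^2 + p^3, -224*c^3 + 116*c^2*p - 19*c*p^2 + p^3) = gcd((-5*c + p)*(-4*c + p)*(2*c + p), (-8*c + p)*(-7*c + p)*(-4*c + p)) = -4*c + p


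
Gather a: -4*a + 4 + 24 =28 - 4*a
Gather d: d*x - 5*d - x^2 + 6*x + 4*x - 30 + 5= d*(x - 5) - x^2 + 10*x - 25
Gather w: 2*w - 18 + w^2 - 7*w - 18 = w^2 - 5*w - 36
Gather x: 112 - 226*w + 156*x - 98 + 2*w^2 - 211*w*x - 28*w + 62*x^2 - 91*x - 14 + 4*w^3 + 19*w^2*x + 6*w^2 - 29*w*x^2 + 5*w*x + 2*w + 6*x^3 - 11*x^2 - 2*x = 4*w^3 + 8*w^2 - 252*w + 6*x^3 + x^2*(51 - 29*w) + x*(19*w^2 - 206*w + 63)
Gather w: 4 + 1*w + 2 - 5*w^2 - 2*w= -5*w^2 - w + 6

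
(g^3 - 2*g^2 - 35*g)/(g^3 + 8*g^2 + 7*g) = (g^2 - 2*g - 35)/(g^2 + 8*g + 7)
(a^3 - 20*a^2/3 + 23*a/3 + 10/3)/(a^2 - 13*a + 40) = (3*a^2 - 5*a - 2)/(3*(a - 8))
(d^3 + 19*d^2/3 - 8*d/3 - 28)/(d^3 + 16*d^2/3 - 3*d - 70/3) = (d + 6)/(d + 5)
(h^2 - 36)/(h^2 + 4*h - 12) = (h - 6)/(h - 2)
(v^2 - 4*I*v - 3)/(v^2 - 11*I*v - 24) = (v - I)/(v - 8*I)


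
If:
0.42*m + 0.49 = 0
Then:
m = -1.17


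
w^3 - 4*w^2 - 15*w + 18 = (w - 6)*(w - 1)*(w + 3)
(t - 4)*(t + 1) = t^2 - 3*t - 4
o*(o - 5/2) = o^2 - 5*o/2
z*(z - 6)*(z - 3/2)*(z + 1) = z^4 - 13*z^3/2 + 3*z^2/2 + 9*z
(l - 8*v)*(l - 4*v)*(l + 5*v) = l^3 - 7*l^2*v - 28*l*v^2 + 160*v^3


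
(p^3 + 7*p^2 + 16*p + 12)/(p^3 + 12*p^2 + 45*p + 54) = (p^2 + 4*p + 4)/(p^2 + 9*p + 18)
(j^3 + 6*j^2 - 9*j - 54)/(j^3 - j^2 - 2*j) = (-j^3 - 6*j^2 + 9*j + 54)/(j*(-j^2 + j + 2))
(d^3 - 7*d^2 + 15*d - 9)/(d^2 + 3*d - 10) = (d^3 - 7*d^2 + 15*d - 9)/(d^2 + 3*d - 10)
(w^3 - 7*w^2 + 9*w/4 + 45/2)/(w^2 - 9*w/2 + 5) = (w^2 - 9*w/2 - 9)/(w - 2)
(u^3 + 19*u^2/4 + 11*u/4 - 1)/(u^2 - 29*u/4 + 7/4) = (u^2 + 5*u + 4)/(u - 7)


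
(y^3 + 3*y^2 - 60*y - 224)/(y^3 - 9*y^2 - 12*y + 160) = (y + 7)/(y - 5)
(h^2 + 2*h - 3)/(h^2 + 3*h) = (h - 1)/h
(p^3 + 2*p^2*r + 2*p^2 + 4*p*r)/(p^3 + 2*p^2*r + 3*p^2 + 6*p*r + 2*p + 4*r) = p/(p + 1)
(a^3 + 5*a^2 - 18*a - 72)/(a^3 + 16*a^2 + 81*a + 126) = (a - 4)/(a + 7)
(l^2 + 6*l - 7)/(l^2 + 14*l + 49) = (l - 1)/(l + 7)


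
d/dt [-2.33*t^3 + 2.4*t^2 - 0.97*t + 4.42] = -6.99*t^2 + 4.8*t - 0.97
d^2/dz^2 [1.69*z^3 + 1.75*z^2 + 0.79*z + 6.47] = 10.14*z + 3.5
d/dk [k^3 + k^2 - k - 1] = 3*k^2 + 2*k - 1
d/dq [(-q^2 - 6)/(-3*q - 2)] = (3*q^2 + 4*q - 18)/(9*q^2 + 12*q + 4)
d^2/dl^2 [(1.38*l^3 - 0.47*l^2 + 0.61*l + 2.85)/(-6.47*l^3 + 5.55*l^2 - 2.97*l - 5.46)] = (-2.27373675443232e-13*l^7 - 59.758214*l^6 + 5.89675799999986*l^5 - 769.404636*l^4 + 1298.358078*l^3 - 645.542532*l^2 + 528.196842*l - 175.199562)/(270.840023*l^9 - 696.983985*l^8 + 970.857144*l^7 - 125.161803*l^6 - 730.698516*l^5 + 987.189849*l^4 + 64.841769*l^3 - 351.876798*l^2 + 265.621356*l + 162.771336)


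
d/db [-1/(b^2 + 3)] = 2*b/(b^2 + 3)^2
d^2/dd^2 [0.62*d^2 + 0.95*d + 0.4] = 1.24000000000000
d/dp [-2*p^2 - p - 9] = -4*p - 1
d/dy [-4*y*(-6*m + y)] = 24*m - 8*y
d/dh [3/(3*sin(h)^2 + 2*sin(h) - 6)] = -6*(3*sin(h) + 1)*cos(h)/(3*sin(h)^2 + 2*sin(h) - 6)^2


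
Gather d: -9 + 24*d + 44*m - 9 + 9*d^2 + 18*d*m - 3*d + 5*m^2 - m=9*d^2 + d*(18*m + 21) + 5*m^2 + 43*m - 18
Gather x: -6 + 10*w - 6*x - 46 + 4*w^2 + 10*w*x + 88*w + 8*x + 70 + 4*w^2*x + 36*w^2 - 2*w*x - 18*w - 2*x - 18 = 40*w^2 + 80*w + x*(4*w^2 + 8*w)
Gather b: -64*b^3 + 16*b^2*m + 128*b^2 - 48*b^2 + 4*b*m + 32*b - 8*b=-64*b^3 + b^2*(16*m + 80) + b*(4*m + 24)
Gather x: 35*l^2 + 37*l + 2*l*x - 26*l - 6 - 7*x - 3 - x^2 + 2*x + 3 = 35*l^2 + 11*l - x^2 + x*(2*l - 5) - 6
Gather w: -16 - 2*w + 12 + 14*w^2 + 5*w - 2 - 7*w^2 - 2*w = 7*w^2 + w - 6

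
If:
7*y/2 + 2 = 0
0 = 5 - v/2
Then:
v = 10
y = -4/7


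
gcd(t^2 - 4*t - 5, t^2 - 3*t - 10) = t - 5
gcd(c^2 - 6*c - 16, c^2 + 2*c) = c + 2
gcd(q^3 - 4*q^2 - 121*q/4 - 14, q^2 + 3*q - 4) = 1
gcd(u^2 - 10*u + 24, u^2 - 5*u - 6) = u - 6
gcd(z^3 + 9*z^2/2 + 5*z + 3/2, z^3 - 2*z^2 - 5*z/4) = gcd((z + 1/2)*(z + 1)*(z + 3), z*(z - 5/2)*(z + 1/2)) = z + 1/2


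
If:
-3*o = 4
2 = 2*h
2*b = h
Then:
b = 1/2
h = 1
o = -4/3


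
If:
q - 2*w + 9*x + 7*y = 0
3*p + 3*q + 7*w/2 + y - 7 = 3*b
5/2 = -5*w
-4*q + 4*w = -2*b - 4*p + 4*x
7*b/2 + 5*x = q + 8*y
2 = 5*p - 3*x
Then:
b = -5637/1012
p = 1153/1012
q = -6837/2024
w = -1/2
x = 1247/1012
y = -229/184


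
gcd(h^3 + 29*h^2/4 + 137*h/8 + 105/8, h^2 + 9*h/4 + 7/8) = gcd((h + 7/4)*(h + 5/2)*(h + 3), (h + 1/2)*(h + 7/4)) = h + 7/4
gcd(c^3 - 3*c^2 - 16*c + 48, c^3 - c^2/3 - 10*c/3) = 1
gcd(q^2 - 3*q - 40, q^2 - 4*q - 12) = 1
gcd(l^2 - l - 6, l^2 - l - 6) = l^2 - l - 6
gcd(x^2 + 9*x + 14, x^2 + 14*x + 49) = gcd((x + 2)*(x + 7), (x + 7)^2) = x + 7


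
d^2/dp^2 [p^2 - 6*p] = 2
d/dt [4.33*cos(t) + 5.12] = -4.33*sin(t)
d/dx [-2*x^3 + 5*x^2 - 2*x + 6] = -6*x^2 + 10*x - 2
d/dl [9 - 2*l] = -2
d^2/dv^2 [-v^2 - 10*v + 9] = -2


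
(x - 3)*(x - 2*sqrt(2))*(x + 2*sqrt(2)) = x^3 - 3*x^2 - 8*x + 24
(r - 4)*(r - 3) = r^2 - 7*r + 12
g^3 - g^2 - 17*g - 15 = (g - 5)*(g + 1)*(g + 3)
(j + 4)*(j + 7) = j^2 + 11*j + 28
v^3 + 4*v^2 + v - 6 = (v - 1)*(v + 2)*(v + 3)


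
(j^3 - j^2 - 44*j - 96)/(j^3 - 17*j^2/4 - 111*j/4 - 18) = 4*(j + 4)/(4*j + 3)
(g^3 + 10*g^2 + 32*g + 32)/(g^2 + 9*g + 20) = (g^2 + 6*g + 8)/(g + 5)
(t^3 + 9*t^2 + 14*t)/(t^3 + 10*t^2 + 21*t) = (t + 2)/(t + 3)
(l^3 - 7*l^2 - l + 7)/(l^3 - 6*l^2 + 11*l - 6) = (l^2 - 6*l - 7)/(l^2 - 5*l + 6)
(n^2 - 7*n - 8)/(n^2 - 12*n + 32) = (n + 1)/(n - 4)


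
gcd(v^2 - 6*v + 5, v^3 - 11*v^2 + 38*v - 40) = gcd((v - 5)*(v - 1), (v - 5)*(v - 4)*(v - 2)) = v - 5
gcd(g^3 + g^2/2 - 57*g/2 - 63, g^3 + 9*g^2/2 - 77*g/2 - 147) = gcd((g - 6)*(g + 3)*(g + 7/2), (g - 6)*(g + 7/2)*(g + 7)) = g^2 - 5*g/2 - 21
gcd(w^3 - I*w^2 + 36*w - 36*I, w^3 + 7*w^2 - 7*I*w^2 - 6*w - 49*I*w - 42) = w^2 - 7*I*w - 6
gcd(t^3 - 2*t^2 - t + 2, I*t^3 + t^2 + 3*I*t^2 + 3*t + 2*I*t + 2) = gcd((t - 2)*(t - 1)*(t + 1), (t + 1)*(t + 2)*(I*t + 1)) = t + 1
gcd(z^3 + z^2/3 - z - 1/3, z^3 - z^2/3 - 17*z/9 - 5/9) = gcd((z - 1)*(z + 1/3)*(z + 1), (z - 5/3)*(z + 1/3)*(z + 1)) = z^2 + 4*z/3 + 1/3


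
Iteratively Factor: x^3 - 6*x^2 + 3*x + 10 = (x + 1)*(x^2 - 7*x + 10) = (x - 2)*(x + 1)*(x - 5)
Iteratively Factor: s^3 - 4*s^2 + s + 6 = (s - 3)*(s^2 - s - 2) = (s - 3)*(s - 2)*(s + 1)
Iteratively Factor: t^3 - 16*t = (t + 4)*(t^2 - 4*t) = (t - 4)*(t + 4)*(t)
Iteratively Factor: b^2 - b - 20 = (b + 4)*(b - 5)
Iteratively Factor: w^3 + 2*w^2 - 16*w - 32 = (w + 2)*(w^2 - 16) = (w + 2)*(w + 4)*(w - 4)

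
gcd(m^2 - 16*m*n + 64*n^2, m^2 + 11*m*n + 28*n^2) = 1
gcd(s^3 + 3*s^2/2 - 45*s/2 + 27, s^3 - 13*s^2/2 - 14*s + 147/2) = s - 3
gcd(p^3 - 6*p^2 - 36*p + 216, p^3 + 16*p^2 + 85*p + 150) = p + 6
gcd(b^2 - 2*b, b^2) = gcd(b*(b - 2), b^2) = b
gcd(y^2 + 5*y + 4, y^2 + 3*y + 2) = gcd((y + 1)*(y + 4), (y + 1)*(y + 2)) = y + 1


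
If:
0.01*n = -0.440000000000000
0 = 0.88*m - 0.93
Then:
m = 1.06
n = -44.00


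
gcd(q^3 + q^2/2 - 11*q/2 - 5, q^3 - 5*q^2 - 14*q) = q + 2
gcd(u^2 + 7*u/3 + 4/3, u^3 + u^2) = u + 1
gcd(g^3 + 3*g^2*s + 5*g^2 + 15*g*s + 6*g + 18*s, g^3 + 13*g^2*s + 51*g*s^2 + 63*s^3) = g + 3*s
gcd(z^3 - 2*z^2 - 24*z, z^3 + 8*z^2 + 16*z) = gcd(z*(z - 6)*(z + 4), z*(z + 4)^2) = z^2 + 4*z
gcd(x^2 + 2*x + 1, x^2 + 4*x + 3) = x + 1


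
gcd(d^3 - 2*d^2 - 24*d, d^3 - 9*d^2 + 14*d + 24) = d - 6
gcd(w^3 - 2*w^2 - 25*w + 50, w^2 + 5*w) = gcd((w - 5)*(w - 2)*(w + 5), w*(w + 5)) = w + 5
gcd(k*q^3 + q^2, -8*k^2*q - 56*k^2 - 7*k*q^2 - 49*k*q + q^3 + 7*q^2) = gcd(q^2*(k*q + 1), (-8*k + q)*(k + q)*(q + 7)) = 1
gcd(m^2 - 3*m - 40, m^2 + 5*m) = m + 5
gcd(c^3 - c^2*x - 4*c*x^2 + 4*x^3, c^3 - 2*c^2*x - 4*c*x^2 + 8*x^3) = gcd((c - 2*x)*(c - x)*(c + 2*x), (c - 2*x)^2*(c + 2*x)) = -c^2 + 4*x^2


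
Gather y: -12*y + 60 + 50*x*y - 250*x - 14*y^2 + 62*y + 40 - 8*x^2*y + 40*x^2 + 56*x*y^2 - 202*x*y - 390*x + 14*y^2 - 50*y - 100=40*x^2 + 56*x*y^2 - 640*x + y*(-8*x^2 - 152*x)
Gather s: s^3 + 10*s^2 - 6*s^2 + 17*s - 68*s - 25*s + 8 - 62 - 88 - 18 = s^3 + 4*s^2 - 76*s - 160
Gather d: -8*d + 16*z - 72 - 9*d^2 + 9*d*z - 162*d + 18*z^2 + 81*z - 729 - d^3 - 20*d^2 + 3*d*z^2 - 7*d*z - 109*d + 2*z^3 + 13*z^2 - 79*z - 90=-d^3 - 29*d^2 + d*(3*z^2 + 2*z - 279) + 2*z^3 + 31*z^2 + 18*z - 891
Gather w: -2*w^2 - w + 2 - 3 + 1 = -2*w^2 - w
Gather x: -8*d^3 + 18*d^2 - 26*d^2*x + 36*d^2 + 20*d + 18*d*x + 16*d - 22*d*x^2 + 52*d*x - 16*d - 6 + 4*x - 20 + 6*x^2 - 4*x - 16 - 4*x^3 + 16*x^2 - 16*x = -8*d^3 + 54*d^2 + 20*d - 4*x^3 + x^2*(22 - 22*d) + x*(-26*d^2 + 70*d - 16) - 42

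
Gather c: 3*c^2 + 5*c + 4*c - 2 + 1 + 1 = 3*c^2 + 9*c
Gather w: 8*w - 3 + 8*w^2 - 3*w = 8*w^2 + 5*w - 3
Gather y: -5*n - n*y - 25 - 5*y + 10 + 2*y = -5*n + y*(-n - 3) - 15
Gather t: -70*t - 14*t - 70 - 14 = -84*t - 84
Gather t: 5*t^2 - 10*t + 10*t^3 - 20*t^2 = 10*t^3 - 15*t^2 - 10*t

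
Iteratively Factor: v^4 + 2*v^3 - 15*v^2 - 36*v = (v + 3)*(v^3 - v^2 - 12*v) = v*(v + 3)*(v^2 - v - 12) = v*(v - 4)*(v + 3)*(v + 3)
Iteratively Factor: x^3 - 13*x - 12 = (x + 3)*(x^2 - 3*x - 4) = (x - 4)*(x + 3)*(x + 1)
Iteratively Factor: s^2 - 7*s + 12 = (s - 3)*(s - 4)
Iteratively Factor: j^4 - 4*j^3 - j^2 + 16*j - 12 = (j - 1)*(j^3 - 3*j^2 - 4*j + 12) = (j - 1)*(j + 2)*(j^2 - 5*j + 6) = (j - 3)*(j - 1)*(j + 2)*(j - 2)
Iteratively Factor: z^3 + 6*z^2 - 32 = (z + 4)*(z^2 + 2*z - 8) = (z - 2)*(z + 4)*(z + 4)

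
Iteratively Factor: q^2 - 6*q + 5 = (q - 5)*(q - 1)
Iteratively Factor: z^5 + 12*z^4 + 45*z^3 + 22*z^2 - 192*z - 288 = (z + 3)*(z^4 + 9*z^3 + 18*z^2 - 32*z - 96) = (z - 2)*(z + 3)*(z^3 + 11*z^2 + 40*z + 48) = (z - 2)*(z + 3)^2*(z^2 + 8*z + 16) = (z - 2)*(z + 3)^2*(z + 4)*(z + 4)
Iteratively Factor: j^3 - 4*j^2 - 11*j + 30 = (j - 2)*(j^2 - 2*j - 15) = (j - 2)*(j + 3)*(j - 5)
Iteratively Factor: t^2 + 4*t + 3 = (t + 3)*(t + 1)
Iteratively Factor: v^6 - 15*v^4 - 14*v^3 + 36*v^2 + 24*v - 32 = (v + 2)*(v^5 - 2*v^4 - 11*v^3 + 8*v^2 + 20*v - 16) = (v - 1)*(v + 2)*(v^4 - v^3 - 12*v^2 - 4*v + 16) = (v - 1)*(v + 2)^2*(v^3 - 3*v^2 - 6*v + 8) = (v - 1)*(v + 2)^3*(v^2 - 5*v + 4) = (v - 1)^2*(v + 2)^3*(v - 4)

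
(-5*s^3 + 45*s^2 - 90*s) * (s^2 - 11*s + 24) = -5*s^5 + 100*s^4 - 705*s^3 + 2070*s^2 - 2160*s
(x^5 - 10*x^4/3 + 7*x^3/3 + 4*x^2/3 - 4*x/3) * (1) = x^5 - 10*x^4/3 + 7*x^3/3 + 4*x^2/3 - 4*x/3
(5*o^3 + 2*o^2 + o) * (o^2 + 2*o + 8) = 5*o^5 + 12*o^4 + 45*o^3 + 18*o^2 + 8*o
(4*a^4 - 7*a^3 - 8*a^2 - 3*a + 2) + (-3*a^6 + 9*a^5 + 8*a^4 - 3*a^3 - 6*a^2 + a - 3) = -3*a^6 + 9*a^5 + 12*a^4 - 10*a^3 - 14*a^2 - 2*a - 1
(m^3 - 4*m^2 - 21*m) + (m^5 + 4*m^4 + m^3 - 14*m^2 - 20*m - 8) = m^5 + 4*m^4 + 2*m^3 - 18*m^2 - 41*m - 8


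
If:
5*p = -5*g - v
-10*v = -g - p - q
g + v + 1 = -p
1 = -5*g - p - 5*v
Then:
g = 5/4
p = -1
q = -51/4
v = -5/4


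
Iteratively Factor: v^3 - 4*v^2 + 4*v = (v - 2)*(v^2 - 2*v) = (v - 2)^2*(v)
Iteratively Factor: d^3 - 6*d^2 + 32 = (d + 2)*(d^2 - 8*d + 16) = (d - 4)*(d + 2)*(d - 4)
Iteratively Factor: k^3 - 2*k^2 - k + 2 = (k - 2)*(k^2 - 1) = (k - 2)*(k - 1)*(k + 1)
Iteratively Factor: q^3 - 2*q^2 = (q)*(q^2 - 2*q) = q*(q - 2)*(q)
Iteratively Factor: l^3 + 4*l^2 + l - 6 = (l + 3)*(l^2 + l - 2) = (l + 2)*(l + 3)*(l - 1)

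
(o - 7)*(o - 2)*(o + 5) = o^3 - 4*o^2 - 31*o + 70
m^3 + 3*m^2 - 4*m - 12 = (m - 2)*(m + 2)*(m + 3)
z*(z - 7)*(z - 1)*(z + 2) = z^4 - 6*z^3 - 9*z^2 + 14*z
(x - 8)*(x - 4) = x^2 - 12*x + 32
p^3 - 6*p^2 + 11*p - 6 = (p - 3)*(p - 2)*(p - 1)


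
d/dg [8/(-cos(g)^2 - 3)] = -16*sin(g)*cos(g)/(cos(g)^2 + 3)^2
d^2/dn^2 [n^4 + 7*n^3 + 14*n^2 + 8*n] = 12*n^2 + 42*n + 28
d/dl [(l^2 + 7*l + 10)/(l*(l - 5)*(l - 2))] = (-l^4 - 14*l^3 + 29*l^2 + 140*l - 100)/(l^2*(l^4 - 14*l^3 + 69*l^2 - 140*l + 100))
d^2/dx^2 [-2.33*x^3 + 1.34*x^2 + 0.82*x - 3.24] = 2.68 - 13.98*x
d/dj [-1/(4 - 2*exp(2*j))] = -exp(2*j)/(exp(2*j) - 2)^2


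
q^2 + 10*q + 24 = (q + 4)*(q + 6)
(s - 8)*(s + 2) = s^2 - 6*s - 16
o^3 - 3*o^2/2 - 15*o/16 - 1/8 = (o - 2)*(o + 1/4)^2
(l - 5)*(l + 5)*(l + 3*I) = l^3 + 3*I*l^2 - 25*l - 75*I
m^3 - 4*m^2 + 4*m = m*(m - 2)^2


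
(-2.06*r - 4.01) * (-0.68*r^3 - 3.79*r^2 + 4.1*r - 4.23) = 1.4008*r^4 + 10.5342*r^3 + 6.7519*r^2 - 7.7272*r + 16.9623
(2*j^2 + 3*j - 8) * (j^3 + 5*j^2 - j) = 2*j^5 + 13*j^4 + 5*j^3 - 43*j^2 + 8*j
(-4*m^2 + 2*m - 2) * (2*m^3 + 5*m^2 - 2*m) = -8*m^5 - 16*m^4 + 14*m^3 - 14*m^2 + 4*m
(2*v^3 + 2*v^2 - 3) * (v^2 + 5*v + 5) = 2*v^5 + 12*v^4 + 20*v^3 + 7*v^2 - 15*v - 15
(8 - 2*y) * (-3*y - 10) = 6*y^2 - 4*y - 80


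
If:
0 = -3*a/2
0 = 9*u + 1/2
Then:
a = 0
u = -1/18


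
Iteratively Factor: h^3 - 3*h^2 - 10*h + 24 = (h - 2)*(h^2 - h - 12) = (h - 4)*(h - 2)*(h + 3)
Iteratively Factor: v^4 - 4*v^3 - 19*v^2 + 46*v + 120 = (v + 2)*(v^3 - 6*v^2 - 7*v + 60) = (v - 4)*(v + 2)*(v^2 - 2*v - 15) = (v - 5)*(v - 4)*(v + 2)*(v + 3)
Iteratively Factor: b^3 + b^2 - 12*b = (b)*(b^2 + b - 12) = b*(b + 4)*(b - 3)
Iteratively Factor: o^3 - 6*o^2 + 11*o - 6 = (o - 2)*(o^2 - 4*o + 3) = (o - 3)*(o - 2)*(o - 1)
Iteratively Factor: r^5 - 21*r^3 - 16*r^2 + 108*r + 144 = (r + 2)*(r^4 - 2*r^3 - 17*r^2 + 18*r + 72) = (r + 2)*(r + 3)*(r^3 - 5*r^2 - 2*r + 24) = (r + 2)^2*(r + 3)*(r^2 - 7*r + 12) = (r - 3)*(r + 2)^2*(r + 3)*(r - 4)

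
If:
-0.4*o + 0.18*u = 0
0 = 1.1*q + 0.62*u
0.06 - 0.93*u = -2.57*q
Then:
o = 0.01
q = -0.01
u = 0.03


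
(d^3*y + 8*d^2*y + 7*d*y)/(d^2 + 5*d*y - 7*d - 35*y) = d*y*(d^2 + 8*d + 7)/(d^2 + 5*d*y - 7*d - 35*y)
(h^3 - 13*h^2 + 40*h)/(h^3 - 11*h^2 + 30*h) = (h - 8)/(h - 6)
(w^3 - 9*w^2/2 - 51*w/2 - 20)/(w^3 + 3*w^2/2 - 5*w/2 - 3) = (2*w^2 - 11*w - 40)/(2*w^2 + w - 6)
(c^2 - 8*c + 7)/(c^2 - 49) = (c - 1)/(c + 7)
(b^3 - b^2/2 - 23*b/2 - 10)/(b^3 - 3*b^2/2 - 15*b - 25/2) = (b - 4)/(b - 5)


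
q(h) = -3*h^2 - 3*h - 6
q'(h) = -6*h - 3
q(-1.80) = -10.32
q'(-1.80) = 7.80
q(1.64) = -18.99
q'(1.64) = -12.84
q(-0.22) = -5.49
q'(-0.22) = -1.68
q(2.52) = -32.61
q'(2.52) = -18.12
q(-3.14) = -26.16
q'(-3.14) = 15.84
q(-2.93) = -22.96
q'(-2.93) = 14.58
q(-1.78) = -10.17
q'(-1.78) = 7.68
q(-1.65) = -9.22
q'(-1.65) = 6.90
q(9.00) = -276.00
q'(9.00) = -57.00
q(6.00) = -132.00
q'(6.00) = -39.00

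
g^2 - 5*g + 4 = (g - 4)*(g - 1)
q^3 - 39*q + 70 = (q - 5)*(q - 2)*(q + 7)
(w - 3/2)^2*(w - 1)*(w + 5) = w^4 + w^3 - 59*w^2/4 + 24*w - 45/4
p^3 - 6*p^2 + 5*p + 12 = (p - 4)*(p - 3)*(p + 1)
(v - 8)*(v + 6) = v^2 - 2*v - 48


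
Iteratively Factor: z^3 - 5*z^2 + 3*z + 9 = (z - 3)*(z^2 - 2*z - 3) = (z - 3)^2*(z + 1)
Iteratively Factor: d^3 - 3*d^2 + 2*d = (d - 2)*(d^2 - d) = (d - 2)*(d - 1)*(d)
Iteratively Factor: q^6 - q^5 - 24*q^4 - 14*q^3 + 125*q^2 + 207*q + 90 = (q + 3)*(q^5 - 4*q^4 - 12*q^3 + 22*q^2 + 59*q + 30) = (q - 3)*(q + 3)*(q^4 - q^3 - 15*q^2 - 23*q - 10) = (q - 5)*(q - 3)*(q + 3)*(q^3 + 4*q^2 + 5*q + 2) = (q - 5)*(q - 3)*(q + 1)*(q + 3)*(q^2 + 3*q + 2) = (q - 5)*(q - 3)*(q + 1)^2*(q + 3)*(q + 2)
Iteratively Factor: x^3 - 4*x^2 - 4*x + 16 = (x + 2)*(x^2 - 6*x + 8) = (x - 2)*(x + 2)*(x - 4)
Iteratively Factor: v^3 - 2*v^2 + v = (v - 1)*(v^2 - v) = v*(v - 1)*(v - 1)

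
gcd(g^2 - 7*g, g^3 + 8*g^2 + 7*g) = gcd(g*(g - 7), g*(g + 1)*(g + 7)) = g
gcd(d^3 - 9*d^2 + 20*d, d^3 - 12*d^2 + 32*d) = d^2 - 4*d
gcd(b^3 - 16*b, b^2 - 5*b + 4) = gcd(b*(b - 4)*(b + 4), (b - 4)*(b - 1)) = b - 4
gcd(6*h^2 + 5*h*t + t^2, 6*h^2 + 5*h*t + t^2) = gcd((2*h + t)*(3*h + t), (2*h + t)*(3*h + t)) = 6*h^2 + 5*h*t + t^2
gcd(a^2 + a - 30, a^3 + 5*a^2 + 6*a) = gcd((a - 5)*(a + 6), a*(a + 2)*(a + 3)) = 1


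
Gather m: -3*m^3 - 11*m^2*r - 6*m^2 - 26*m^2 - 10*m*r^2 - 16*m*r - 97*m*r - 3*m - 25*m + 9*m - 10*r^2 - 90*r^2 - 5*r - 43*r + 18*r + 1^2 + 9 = -3*m^3 + m^2*(-11*r - 32) + m*(-10*r^2 - 113*r - 19) - 100*r^2 - 30*r + 10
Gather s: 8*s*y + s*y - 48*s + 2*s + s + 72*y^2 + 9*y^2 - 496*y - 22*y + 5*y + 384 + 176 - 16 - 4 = s*(9*y - 45) + 81*y^2 - 513*y + 540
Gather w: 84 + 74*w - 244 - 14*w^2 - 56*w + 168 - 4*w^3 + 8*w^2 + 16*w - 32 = -4*w^3 - 6*w^2 + 34*w - 24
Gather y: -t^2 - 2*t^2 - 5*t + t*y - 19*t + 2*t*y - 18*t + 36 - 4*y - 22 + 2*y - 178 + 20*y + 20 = -3*t^2 - 42*t + y*(3*t + 18) - 144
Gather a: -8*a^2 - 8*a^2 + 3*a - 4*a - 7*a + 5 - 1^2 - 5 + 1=-16*a^2 - 8*a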